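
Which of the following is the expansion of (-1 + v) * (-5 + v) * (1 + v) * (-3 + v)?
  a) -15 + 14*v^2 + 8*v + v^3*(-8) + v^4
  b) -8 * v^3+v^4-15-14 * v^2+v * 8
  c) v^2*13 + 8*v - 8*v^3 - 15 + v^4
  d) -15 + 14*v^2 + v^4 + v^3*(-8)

Expanding (-1 + v) * (-5 + v) * (1 + v) * (-3 + v):
= -15 + 14*v^2 + 8*v + v^3*(-8) + v^4
a) -15 + 14*v^2 + 8*v + v^3*(-8) + v^4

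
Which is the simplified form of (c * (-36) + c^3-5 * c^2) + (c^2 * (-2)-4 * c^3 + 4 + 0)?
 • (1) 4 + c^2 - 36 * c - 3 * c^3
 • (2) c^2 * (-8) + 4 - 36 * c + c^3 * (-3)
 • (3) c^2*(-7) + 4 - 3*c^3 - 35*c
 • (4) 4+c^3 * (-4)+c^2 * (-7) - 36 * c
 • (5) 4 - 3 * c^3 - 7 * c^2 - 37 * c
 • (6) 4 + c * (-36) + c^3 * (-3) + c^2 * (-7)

Adding the polynomials and combining like terms:
(c*(-36) + c^3 - 5*c^2) + (c^2*(-2) - 4*c^3 + 4 + 0)
= 4 + c * (-36) + c^3 * (-3) + c^2 * (-7)
6) 4 + c * (-36) + c^3 * (-3) + c^2 * (-7)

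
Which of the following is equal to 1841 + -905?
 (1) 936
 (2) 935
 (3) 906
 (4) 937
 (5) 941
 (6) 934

1841 + -905 = 936
1) 936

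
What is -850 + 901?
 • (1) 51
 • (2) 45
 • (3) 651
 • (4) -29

-850 + 901 = 51
1) 51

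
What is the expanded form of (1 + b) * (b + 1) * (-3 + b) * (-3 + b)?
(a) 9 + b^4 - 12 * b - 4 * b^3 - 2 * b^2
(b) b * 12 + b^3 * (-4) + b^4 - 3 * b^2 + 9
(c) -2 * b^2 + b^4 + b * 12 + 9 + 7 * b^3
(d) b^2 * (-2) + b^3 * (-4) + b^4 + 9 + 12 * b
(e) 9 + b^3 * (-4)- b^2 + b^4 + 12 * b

Expanding (1 + b) * (b + 1) * (-3 + b) * (-3 + b):
= b^2 * (-2) + b^3 * (-4) + b^4 + 9 + 12 * b
d) b^2 * (-2) + b^3 * (-4) + b^4 + 9 + 12 * b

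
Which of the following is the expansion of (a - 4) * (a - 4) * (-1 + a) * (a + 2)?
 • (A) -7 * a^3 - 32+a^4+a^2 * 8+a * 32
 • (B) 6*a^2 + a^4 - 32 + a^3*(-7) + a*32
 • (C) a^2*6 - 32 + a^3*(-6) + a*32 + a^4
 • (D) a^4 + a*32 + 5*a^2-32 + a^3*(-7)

Expanding (a - 4) * (a - 4) * (-1 + a) * (a + 2):
= 6*a^2 + a^4 - 32 + a^3*(-7) + a*32
B) 6*a^2 + a^4 - 32 + a^3*(-7) + a*32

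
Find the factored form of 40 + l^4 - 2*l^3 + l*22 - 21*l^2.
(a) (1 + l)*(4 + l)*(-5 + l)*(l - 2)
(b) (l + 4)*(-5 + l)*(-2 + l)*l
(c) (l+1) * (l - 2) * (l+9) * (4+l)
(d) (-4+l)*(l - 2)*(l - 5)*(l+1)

We need to factor 40 + l^4 - 2*l^3 + l*22 - 21*l^2.
The factored form is (1 + l)*(4 + l)*(-5 + l)*(l - 2).
a) (1 + l)*(4 + l)*(-5 + l)*(l - 2)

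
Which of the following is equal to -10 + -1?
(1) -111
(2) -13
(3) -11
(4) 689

-10 + -1 = -11
3) -11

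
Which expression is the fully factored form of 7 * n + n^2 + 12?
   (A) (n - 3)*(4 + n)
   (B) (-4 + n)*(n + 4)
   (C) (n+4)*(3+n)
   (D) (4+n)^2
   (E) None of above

We need to factor 7 * n + n^2 + 12.
The factored form is (n+4)*(3+n).
C) (n+4)*(3+n)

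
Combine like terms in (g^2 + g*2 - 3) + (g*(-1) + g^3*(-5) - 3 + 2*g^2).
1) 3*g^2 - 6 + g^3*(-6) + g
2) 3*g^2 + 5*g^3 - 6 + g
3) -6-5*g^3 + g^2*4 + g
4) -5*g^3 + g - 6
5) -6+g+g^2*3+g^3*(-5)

Adding the polynomials and combining like terms:
(g^2 + g*2 - 3) + (g*(-1) + g^3*(-5) - 3 + 2*g^2)
= -6+g+g^2*3+g^3*(-5)
5) -6+g+g^2*3+g^3*(-5)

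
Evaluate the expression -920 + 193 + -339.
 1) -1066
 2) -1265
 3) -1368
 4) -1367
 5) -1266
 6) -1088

First: -920 + 193 = -727
Then: -727 + -339 = -1066
1) -1066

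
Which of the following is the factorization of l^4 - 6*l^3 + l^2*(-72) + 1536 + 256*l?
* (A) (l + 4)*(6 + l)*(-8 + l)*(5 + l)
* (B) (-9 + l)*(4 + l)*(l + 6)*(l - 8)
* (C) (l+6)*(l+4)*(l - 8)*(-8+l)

We need to factor l^4 - 6*l^3 + l^2*(-72) + 1536 + 256*l.
The factored form is (l+6)*(l+4)*(l - 8)*(-8+l).
C) (l+6)*(l+4)*(l - 8)*(-8+l)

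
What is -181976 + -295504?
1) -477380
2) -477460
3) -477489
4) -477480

-181976 + -295504 = -477480
4) -477480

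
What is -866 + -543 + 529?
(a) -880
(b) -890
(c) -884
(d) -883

First: -866 + -543 = -1409
Then: -1409 + 529 = -880
a) -880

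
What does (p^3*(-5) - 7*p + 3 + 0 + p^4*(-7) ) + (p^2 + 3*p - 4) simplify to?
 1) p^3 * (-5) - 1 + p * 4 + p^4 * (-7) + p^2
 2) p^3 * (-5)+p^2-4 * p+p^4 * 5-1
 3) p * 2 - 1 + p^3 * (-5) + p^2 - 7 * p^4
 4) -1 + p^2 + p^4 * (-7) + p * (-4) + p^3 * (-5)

Adding the polynomials and combining like terms:
(p^3*(-5) - 7*p + 3 + 0 + p^4*(-7)) + (p^2 + 3*p - 4)
= -1 + p^2 + p^4 * (-7) + p * (-4) + p^3 * (-5)
4) -1 + p^2 + p^4 * (-7) + p * (-4) + p^3 * (-5)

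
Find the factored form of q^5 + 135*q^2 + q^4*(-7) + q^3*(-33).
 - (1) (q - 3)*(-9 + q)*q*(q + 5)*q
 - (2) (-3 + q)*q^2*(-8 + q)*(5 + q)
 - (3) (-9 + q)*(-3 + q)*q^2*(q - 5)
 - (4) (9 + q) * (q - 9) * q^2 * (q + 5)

We need to factor q^5 + 135*q^2 + q^4*(-7) + q^3*(-33).
The factored form is (q - 3)*(-9 + q)*q*(q + 5)*q.
1) (q - 3)*(-9 + q)*q*(q + 5)*q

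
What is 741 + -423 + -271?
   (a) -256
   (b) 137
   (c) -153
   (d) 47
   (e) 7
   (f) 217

First: 741 + -423 = 318
Then: 318 + -271 = 47
d) 47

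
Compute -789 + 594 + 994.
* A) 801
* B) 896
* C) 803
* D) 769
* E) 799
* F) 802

First: -789 + 594 = -195
Then: -195 + 994 = 799
E) 799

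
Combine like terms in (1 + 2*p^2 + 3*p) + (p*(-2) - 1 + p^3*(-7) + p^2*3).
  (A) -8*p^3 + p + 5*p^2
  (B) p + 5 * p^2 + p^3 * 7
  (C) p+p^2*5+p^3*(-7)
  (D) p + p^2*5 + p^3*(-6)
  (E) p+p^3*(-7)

Adding the polynomials and combining like terms:
(1 + 2*p^2 + 3*p) + (p*(-2) - 1 + p^3*(-7) + p^2*3)
= p+p^2*5+p^3*(-7)
C) p+p^2*5+p^3*(-7)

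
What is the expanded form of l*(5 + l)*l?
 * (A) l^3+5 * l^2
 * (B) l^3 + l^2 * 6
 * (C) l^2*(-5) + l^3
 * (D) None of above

Expanding l*(5 + l)*l:
= l^3+5 * l^2
A) l^3+5 * l^2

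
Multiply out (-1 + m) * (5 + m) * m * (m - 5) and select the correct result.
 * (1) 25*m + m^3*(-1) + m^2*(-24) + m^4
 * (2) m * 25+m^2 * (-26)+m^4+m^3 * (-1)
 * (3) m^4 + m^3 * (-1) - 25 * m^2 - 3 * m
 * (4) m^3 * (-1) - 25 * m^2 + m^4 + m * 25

Expanding (-1 + m) * (5 + m) * m * (m - 5):
= m^3 * (-1) - 25 * m^2 + m^4 + m * 25
4) m^3 * (-1) - 25 * m^2 + m^4 + m * 25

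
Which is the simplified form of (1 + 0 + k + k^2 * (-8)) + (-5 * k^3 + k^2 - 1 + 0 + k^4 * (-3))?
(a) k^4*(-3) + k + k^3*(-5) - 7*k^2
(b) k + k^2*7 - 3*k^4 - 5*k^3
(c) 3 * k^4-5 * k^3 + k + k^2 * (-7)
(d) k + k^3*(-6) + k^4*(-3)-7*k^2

Adding the polynomials and combining like terms:
(1 + 0 + k + k^2*(-8)) + (-5*k^3 + k^2 - 1 + 0 + k^4*(-3))
= k^4*(-3) + k + k^3*(-5) - 7*k^2
a) k^4*(-3) + k + k^3*(-5) - 7*k^2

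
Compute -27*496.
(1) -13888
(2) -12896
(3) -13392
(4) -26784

-27 * 496 = -13392
3) -13392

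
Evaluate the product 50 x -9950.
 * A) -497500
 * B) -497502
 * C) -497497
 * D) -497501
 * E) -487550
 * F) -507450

50 * -9950 = -497500
A) -497500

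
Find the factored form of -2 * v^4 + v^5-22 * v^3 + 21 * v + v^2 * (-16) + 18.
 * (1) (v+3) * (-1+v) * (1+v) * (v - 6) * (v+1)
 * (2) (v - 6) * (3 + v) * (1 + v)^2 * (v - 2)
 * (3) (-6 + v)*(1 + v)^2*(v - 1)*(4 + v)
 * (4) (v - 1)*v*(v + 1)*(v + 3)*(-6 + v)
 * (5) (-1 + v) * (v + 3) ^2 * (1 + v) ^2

We need to factor -2 * v^4 + v^5-22 * v^3 + 21 * v + v^2 * (-16) + 18.
The factored form is (v+3) * (-1+v) * (1+v) * (v - 6) * (v+1).
1) (v+3) * (-1+v) * (1+v) * (v - 6) * (v+1)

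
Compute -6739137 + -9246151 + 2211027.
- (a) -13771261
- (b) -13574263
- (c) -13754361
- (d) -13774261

First: -6739137 + -9246151 = -15985288
Then: -15985288 + 2211027 = -13774261
d) -13774261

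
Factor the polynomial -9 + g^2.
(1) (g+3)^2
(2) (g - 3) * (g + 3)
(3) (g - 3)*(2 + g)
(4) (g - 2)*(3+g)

We need to factor -9 + g^2.
The factored form is (g - 3) * (g + 3).
2) (g - 3) * (g + 3)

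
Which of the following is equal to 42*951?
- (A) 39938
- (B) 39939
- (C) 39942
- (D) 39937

42 * 951 = 39942
C) 39942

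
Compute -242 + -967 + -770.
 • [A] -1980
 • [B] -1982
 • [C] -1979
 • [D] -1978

First: -242 + -967 = -1209
Then: -1209 + -770 = -1979
C) -1979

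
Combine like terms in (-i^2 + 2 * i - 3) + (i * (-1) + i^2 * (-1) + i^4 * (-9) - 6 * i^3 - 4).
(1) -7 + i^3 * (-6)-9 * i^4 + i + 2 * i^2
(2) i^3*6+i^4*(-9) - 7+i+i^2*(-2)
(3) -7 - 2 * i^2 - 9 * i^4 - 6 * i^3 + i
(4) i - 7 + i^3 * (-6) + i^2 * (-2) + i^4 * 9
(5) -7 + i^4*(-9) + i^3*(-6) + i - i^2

Adding the polynomials and combining like terms:
(-i^2 + 2*i - 3) + (i*(-1) + i^2*(-1) + i^4*(-9) - 6*i^3 - 4)
= -7 - 2 * i^2 - 9 * i^4 - 6 * i^3 + i
3) -7 - 2 * i^2 - 9 * i^4 - 6 * i^3 + i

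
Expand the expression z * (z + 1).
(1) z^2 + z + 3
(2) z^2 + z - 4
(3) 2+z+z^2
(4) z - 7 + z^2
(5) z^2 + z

Expanding z * (z + 1):
= z^2 + z
5) z^2 + z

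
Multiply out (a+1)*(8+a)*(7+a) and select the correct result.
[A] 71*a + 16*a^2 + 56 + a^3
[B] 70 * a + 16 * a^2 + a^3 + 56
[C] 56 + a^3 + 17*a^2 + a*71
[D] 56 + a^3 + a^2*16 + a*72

Expanding (a+1)*(8+a)*(7+a):
= 71*a + 16*a^2 + 56 + a^3
A) 71*a + 16*a^2 + 56 + a^3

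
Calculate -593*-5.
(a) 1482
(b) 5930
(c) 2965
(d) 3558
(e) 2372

-593 * -5 = 2965
c) 2965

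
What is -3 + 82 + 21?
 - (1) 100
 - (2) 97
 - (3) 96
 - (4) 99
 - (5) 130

First: -3 + 82 = 79
Then: 79 + 21 = 100
1) 100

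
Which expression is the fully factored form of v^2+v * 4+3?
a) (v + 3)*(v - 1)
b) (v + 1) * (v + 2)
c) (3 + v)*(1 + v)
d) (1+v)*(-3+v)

We need to factor v^2+v * 4+3.
The factored form is (3 + v)*(1 + v).
c) (3 + v)*(1 + v)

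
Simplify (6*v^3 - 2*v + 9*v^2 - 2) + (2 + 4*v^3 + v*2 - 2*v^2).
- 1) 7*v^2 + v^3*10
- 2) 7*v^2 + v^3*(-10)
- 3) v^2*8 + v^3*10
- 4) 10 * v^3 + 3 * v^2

Adding the polynomials and combining like terms:
(6*v^3 - 2*v + 9*v^2 - 2) + (2 + 4*v^3 + v*2 - 2*v^2)
= 7*v^2 + v^3*10
1) 7*v^2 + v^3*10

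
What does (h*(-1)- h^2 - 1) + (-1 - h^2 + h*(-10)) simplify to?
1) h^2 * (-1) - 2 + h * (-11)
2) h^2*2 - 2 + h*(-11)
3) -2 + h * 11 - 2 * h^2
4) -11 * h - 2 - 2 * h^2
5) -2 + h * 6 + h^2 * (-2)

Adding the polynomials and combining like terms:
(h*(-1) - h^2 - 1) + (-1 - h^2 + h*(-10))
= -11 * h - 2 - 2 * h^2
4) -11 * h - 2 - 2 * h^2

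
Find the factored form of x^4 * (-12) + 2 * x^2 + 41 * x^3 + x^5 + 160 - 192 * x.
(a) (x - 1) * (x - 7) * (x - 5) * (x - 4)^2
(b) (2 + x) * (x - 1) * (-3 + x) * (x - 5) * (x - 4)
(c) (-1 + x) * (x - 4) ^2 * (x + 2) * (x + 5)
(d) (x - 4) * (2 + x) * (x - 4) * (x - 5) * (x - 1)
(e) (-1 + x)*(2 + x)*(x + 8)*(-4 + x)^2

We need to factor x^4 * (-12) + 2 * x^2 + 41 * x^3 + x^5 + 160 - 192 * x.
The factored form is (x - 4) * (2 + x) * (x - 4) * (x - 5) * (x - 1).
d) (x - 4) * (2 + x) * (x - 4) * (x - 5) * (x - 1)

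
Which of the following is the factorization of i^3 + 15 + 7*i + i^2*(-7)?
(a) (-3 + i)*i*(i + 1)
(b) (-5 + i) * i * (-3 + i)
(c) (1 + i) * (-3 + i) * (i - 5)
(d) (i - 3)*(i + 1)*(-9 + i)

We need to factor i^3 + 15 + 7*i + i^2*(-7).
The factored form is (1 + i) * (-3 + i) * (i - 5).
c) (1 + i) * (-3 + i) * (i - 5)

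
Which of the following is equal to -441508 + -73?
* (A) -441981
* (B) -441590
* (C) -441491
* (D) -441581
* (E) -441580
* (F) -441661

-441508 + -73 = -441581
D) -441581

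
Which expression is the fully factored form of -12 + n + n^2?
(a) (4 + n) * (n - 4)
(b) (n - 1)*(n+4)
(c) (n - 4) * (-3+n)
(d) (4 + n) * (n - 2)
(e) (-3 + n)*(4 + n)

We need to factor -12 + n + n^2.
The factored form is (-3 + n)*(4 + n).
e) (-3 + n)*(4 + n)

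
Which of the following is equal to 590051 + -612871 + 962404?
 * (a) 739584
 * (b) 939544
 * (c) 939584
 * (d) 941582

First: 590051 + -612871 = -22820
Then: -22820 + 962404 = 939584
c) 939584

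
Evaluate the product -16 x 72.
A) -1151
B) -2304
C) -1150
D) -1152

-16 * 72 = -1152
D) -1152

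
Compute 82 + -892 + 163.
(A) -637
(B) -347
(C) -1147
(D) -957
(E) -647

First: 82 + -892 = -810
Then: -810 + 163 = -647
E) -647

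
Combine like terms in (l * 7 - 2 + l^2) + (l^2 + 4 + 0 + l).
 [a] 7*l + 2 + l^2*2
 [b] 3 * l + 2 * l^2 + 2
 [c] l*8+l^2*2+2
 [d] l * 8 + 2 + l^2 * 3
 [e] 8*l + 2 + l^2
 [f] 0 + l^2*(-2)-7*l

Adding the polynomials and combining like terms:
(l*7 - 2 + l^2) + (l^2 + 4 + 0 + l)
= l*8+l^2*2+2
c) l*8+l^2*2+2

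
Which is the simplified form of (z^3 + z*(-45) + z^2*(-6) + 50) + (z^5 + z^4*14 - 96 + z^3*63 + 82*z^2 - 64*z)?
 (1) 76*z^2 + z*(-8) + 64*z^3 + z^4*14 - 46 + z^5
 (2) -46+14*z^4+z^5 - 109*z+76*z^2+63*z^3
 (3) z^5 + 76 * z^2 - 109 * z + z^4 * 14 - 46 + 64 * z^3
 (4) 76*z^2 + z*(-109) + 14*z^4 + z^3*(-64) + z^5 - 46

Adding the polynomials and combining like terms:
(z^3 + z*(-45) + z^2*(-6) + 50) + (z^5 + z^4*14 - 96 + z^3*63 + 82*z^2 - 64*z)
= z^5 + 76 * z^2 - 109 * z + z^4 * 14 - 46 + 64 * z^3
3) z^5 + 76 * z^2 - 109 * z + z^4 * 14 - 46 + 64 * z^3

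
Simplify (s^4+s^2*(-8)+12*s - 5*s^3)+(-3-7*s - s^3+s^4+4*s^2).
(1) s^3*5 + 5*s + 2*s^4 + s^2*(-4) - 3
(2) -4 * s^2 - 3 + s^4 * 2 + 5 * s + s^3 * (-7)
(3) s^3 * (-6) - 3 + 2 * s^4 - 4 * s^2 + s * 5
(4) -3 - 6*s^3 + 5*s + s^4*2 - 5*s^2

Adding the polynomials and combining like terms:
(s^4 + s^2*(-8) + 12*s - 5*s^3) + (-3 - 7*s - s^3 + s^4 + 4*s^2)
= s^3 * (-6) - 3 + 2 * s^4 - 4 * s^2 + s * 5
3) s^3 * (-6) - 3 + 2 * s^4 - 4 * s^2 + s * 5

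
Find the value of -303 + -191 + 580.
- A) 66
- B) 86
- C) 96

First: -303 + -191 = -494
Then: -494 + 580 = 86
B) 86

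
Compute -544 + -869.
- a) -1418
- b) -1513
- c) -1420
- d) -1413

-544 + -869 = -1413
d) -1413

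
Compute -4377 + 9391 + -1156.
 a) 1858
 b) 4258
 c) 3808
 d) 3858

First: -4377 + 9391 = 5014
Then: 5014 + -1156 = 3858
d) 3858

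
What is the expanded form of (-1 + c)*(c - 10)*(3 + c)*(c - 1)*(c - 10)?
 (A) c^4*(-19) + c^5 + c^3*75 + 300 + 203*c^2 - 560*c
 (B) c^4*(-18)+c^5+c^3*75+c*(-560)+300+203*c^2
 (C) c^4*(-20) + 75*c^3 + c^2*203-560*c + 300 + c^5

Expanding (-1 + c)*(c - 10)*(3 + c)*(c - 1)*(c - 10):
= c^4*(-19) + c^5 + c^3*75 + 300 + 203*c^2 - 560*c
A) c^4*(-19) + c^5 + c^3*75 + 300 + 203*c^2 - 560*c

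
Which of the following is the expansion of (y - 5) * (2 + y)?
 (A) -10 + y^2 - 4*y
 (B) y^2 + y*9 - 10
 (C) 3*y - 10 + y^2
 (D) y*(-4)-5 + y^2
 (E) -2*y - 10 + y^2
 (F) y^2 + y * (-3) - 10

Expanding (y - 5) * (2 + y):
= y^2 + y * (-3) - 10
F) y^2 + y * (-3) - 10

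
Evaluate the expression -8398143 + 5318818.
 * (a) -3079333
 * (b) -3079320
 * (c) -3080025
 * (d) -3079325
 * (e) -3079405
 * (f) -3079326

-8398143 + 5318818 = -3079325
d) -3079325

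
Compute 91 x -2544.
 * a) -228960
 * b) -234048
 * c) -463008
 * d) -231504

91 * -2544 = -231504
d) -231504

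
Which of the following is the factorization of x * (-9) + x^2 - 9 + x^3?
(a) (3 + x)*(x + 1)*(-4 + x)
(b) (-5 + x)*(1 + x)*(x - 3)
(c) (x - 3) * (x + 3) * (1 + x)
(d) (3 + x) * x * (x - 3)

We need to factor x * (-9) + x^2 - 9 + x^3.
The factored form is (x - 3) * (x + 3) * (1 + x).
c) (x - 3) * (x + 3) * (1 + x)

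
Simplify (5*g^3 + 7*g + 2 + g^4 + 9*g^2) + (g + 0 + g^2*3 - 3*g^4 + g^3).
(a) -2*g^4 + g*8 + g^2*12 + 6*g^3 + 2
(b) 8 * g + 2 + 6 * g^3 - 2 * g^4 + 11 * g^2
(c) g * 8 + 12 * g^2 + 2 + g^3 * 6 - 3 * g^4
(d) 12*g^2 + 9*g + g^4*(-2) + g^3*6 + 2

Adding the polynomials and combining like terms:
(5*g^3 + 7*g + 2 + g^4 + 9*g^2) + (g + 0 + g^2*3 - 3*g^4 + g^3)
= -2*g^4 + g*8 + g^2*12 + 6*g^3 + 2
a) -2*g^4 + g*8 + g^2*12 + 6*g^3 + 2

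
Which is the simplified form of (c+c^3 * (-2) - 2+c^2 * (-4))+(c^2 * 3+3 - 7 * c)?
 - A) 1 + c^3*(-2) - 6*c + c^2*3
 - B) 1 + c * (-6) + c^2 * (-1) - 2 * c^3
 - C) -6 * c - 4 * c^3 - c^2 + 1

Adding the polynomials and combining like terms:
(c + c^3*(-2) - 2 + c^2*(-4)) + (c^2*3 + 3 - 7*c)
= 1 + c * (-6) + c^2 * (-1) - 2 * c^3
B) 1 + c * (-6) + c^2 * (-1) - 2 * c^3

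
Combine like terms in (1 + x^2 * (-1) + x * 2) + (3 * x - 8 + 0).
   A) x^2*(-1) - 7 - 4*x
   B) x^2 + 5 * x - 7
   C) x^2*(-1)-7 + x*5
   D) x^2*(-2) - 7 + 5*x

Adding the polynomials and combining like terms:
(1 + x^2*(-1) + x*2) + (3*x - 8 + 0)
= x^2*(-1)-7 + x*5
C) x^2*(-1)-7 + x*5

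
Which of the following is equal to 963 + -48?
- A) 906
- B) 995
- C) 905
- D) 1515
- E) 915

963 + -48 = 915
E) 915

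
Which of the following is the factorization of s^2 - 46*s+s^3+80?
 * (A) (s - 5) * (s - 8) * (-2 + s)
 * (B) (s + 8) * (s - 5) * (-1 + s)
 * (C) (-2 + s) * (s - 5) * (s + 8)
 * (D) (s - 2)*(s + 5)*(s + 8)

We need to factor s^2 - 46*s+s^3+80.
The factored form is (-2 + s) * (s - 5) * (s + 8).
C) (-2 + s) * (s - 5) * (s + 8)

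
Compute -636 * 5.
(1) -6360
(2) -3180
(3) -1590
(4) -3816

-636 * 5 = -3180
2) -3180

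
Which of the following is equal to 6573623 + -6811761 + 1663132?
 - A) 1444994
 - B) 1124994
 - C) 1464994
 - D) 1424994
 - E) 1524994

First: 6573623 + -6811761 = -238138
Then: -238138 + 1663132 = 1424994
D) 1424994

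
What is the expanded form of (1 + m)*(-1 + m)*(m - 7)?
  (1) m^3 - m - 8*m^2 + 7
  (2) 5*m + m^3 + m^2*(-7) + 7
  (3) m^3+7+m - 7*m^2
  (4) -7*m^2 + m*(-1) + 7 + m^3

Expanding (1 + m)*(-1 + m)*(m - 7):
= -7*m^2 + m*(-1) + 7 + m^3
4) -7*m^2 + m*(-1) + 7 + m^3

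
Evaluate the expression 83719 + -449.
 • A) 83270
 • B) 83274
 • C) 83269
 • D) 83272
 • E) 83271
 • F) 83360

83719 + -449 = 83270
A) 83270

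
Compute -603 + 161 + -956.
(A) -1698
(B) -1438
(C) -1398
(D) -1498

First: -603 + 161 = -442
Then: -442 + -956 = -1398
C) -1398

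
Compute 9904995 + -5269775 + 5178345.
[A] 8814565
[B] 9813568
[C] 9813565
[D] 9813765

First: 9904995 + -5269775 = 4635220
Then: 4635220 + 5178345 = 9813565
C) 9813565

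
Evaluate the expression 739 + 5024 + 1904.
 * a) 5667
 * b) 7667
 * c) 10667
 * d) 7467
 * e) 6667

First: 739 + 5024 = 5763
Then: 5763 + 1904 = 7667
b) 7667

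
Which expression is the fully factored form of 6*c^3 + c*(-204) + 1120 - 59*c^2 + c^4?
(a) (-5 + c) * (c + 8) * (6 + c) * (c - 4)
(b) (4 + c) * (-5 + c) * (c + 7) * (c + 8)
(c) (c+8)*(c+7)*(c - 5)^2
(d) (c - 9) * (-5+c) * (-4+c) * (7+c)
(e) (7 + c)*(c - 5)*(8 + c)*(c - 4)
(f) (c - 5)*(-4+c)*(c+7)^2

We need to factor 6*c^3 + c*(-204) + 1120 - 59*c^2 + c^4.
The factored form is (7 + c)*(c - 5)*(8 + c)*(c - 4).
e) (7 + c)*(c - 5)*(8 + c)*(c - 4)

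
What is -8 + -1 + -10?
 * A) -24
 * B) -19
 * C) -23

First: -8 + -1 = -9
Then: -9 + -10 = -19
B) -19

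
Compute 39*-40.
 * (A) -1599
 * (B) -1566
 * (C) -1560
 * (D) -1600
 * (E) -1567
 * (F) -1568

39 * -40 = -1560
C) -1560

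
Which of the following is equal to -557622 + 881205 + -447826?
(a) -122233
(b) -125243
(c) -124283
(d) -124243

First: -557622 + 881205 = 323583
Then: 323583 + -447826 = -124243
d) -124243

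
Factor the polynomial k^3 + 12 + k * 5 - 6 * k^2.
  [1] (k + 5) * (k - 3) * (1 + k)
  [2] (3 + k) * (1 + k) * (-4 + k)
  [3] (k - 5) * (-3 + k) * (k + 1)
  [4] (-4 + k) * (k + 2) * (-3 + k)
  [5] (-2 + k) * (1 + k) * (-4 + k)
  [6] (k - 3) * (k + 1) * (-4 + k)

We need to factor k^3 + 12 + k * 5 - 6 * k^2.
The factored form is (k - 3) * (k + 1) * (-4 + k).
6) (k - 3) * (k + 1) * (-4 + k)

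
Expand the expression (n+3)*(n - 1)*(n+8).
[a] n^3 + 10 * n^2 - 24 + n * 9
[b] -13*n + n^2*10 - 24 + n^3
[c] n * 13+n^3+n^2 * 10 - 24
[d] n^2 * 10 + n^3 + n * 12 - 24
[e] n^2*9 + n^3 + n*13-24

Expanding (n+3)*(n - 1)*(n+8):
= n * 13+n^3+n^2 * 10 - 24
c) n * 13+n^3+n^2 * 10 - 24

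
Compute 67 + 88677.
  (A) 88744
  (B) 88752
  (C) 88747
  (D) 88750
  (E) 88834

67 + 88677 = 88744
A) 88744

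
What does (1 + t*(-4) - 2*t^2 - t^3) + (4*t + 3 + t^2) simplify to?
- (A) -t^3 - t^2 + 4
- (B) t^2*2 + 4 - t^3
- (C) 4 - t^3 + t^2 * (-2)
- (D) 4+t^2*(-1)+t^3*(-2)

Adding the polynomials and combining like terms:
(1 + t*(-4) - 2*t^2 - t^3) + (4*t + 3 + t^2)
= -t^3 - t^2 + 4
A) -t^3 - t^2 + 4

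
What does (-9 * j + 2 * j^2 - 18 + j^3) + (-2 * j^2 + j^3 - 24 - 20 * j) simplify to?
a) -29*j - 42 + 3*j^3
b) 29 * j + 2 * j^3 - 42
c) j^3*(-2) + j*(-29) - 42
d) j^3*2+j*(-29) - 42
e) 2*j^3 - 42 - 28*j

Adding the polynomials and combining like terms:
(-9*j + 2*j^2 - 18 + j^3) + (-2*j^2 + j^3 - 24 - 20*j)
= j^3*2+j*(-29) - 42
d) j^3*2+j*(-29) - 42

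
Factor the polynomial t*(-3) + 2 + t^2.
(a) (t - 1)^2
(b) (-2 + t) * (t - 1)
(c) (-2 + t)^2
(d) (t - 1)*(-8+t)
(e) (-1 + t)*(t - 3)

We need to factor t*(-3) + 2 + t^2.
The factored form is (-2 + t) * (t - 1).
b) (-2 + t) * (t - 1)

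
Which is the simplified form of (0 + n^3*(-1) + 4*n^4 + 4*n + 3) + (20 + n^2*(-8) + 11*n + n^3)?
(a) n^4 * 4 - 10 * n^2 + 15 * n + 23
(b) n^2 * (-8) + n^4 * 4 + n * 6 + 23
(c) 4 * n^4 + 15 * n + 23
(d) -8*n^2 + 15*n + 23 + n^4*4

Adding the polynomials and combining like terms:
(0 + n^3*(-1) + 4*n^4 + 4*n + 3) + (20 + n^2*(-8) + 11*n + n^3)
= -8*n^2 + 15*n + 23 + n^4*4
d) -8*n^2 + 15*n + 23 + n^4*4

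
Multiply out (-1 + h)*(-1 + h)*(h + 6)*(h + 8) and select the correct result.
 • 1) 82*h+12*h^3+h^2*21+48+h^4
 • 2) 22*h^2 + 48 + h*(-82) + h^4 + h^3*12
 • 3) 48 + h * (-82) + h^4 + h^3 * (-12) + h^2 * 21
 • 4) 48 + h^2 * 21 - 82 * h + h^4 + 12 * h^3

Expanding (-1 + h)*(-1 + h)*(h + 6)*(h + 8):
= 48 + h^2 * 21 - 82 * h + h^4 + 12 * h^3
4) 48 + h^2 * 21 - 82 * h + h^4 + 12 * h^3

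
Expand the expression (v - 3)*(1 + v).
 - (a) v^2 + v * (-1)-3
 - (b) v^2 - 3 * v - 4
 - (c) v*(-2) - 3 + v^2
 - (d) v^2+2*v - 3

Expanding (v - 3)*(1 + v):
= v*(-2) - 3 + v^2
c) v*(-2) - 3 + v^2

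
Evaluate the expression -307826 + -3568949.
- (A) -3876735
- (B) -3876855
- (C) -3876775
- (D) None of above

-307826 + -3568949 = -3876775
C) -3876775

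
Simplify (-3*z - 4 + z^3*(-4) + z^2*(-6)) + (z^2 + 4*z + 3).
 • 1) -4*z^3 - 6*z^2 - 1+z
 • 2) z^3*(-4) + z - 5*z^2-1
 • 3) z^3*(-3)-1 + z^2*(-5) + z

Adding the polynomials and combining like terms:
(-3*z - 4 + z^3*(-4) + z^2*(-6)) + (z^2 + 4*z + 3)
= z^3*(-4) + z - 5*z^2-1
2) z^3*(-4) + z - 5*z^2-1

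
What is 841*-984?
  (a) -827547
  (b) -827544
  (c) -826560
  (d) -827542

841 * -984 = -827544
b) -827544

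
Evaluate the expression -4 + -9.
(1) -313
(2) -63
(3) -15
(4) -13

-4 + -9 = -13
4) -13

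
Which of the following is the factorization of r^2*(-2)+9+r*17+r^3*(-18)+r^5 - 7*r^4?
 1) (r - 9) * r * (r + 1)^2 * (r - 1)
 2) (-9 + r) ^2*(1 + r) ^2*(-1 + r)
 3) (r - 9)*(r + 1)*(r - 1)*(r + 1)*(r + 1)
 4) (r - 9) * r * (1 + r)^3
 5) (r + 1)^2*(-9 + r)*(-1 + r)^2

We need to factor r^2*(-2)+9+r*17+r^3*(-18)+r^5 - 7*r^4.
The factored form is (r - 9)*(r + 1)*(r - 1)*(r + 1)*(r + 1).
3) (r - 9)*(r + 1)*(r - 1)*(r + 1)*(r + 1)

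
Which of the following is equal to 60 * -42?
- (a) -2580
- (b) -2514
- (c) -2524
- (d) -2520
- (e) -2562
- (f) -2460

60 * -42 = -2520
d) -2520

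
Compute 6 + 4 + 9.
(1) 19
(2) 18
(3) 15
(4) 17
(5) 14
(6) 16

First: 6 + 4 = 10
Then: 10 + 9 = 19
1) 19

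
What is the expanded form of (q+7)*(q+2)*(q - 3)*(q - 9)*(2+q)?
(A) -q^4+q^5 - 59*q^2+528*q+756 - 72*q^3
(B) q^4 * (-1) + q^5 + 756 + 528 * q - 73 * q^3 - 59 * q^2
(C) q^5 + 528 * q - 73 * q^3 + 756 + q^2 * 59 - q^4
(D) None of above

Expanding (q+7)*(q+2)*(q - 3)*(q - 9)*(2+q):
= q^4 * (-1) + q^5 + 756 + 528 * q - 73 * q^3 - 59 * q^2
B) q^4 * (-1) + q^5 + 756 + 528 * q - 73 * q^3 - 59 * q^2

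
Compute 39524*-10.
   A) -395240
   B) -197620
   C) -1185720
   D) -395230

39524 * -10 = -395240
A) -395240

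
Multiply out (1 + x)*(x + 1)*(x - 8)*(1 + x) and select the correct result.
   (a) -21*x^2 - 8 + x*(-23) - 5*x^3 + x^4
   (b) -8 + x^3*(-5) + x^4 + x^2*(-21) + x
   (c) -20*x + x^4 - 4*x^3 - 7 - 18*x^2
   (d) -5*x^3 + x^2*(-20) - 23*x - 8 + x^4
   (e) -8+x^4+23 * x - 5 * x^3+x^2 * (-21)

Expanding (1 + x)*(x + 1)*(x - 8)*(1 + x):
= -21*x^2 - 8 + x*(-23) - 5*x^3 + x^4
a) -21*x^2 - 8 + x*(-23) - 5*x^3 + x^4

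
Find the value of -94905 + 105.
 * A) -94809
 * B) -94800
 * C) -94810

-94905 + 105 = -94800
B) -94800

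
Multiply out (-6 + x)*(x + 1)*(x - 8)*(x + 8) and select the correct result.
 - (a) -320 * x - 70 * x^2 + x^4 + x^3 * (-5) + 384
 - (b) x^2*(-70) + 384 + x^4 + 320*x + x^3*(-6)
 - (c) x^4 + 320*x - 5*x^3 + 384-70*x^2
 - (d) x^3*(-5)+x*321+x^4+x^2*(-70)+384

Expanding (-6 + x)*(x + 1)*(x - 8)*(x + 8):
= x^4 + 320*x - 5*x^3 + 384-70*x^2
c) x^4 + 320*x - 5*x^3 + 384-70*x^2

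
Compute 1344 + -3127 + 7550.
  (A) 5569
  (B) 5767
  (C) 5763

First: 1344 + -3127 = -1783
Then: -1783 + 7550 = 5767
B) 5767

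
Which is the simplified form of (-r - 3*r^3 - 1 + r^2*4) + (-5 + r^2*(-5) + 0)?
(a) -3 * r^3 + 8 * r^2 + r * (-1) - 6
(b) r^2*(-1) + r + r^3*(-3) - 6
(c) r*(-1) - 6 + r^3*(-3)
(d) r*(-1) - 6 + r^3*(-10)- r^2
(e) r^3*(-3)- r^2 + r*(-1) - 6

Adding the polynomials and combining like terms:
(-r - 3*r^3 - 1 + r^2*4) + (-5 + r^2*(-5) + 0)
= r^3*(-3)- r^2 + r*(-1) - 6
e) r^3*(-3)- r^2 + r*(-1) - 6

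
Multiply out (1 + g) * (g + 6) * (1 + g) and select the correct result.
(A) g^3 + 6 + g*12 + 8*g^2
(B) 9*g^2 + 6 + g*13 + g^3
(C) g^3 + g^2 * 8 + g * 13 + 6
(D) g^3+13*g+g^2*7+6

Expanding (1 + g) * (g + 6) * (1 + g):
= g^3 + g^2 * 8 + g * 13 + 6
C) g^3 + g^2 * 8 + g * 13 + 6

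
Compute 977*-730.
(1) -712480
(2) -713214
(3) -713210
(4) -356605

977 * -730 = -713210
3) -713210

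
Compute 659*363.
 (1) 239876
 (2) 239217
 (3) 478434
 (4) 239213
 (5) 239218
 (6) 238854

659 * 363 = 239217
2) 239217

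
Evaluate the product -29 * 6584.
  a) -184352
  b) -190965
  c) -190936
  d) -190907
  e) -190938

-29 * 6584 = -190936
c) -190936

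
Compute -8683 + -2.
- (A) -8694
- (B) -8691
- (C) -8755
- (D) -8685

-8683 + -2 = -8685
D) -8685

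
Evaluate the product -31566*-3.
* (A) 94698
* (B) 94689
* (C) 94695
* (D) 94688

-31566 * -3 = 94698
A) 94698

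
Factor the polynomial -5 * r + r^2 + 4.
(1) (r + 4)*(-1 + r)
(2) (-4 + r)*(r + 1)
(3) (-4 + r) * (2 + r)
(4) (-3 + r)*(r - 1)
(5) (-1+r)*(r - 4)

We need to factor -5 * r + r^2 + 4.
The factored form is (-1+r)*(r - 4).
5) (-1+r)*(r - 4)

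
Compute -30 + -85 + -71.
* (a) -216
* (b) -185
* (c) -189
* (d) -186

First: -30 + -85 = -115
Then: -115 + -71 = -186
d) -186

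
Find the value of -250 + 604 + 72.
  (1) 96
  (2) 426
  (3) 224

First: -250 + 604 = 354
Then: 354 + 72 = 426
2) 426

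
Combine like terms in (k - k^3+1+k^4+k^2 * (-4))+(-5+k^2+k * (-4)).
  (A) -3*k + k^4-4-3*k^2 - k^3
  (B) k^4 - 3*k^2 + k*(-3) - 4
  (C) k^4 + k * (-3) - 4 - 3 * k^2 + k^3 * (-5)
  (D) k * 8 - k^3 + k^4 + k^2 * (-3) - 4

Adding the polynomials and combining like terms:
(k - k^3 + 1 + k^4 + k^2*(-4)) + (-5 + k^2 + k*(-4))
= -3*k + k^4-4-3*k^2 - k^3
A) -3*k + k^4-4-3*k^2 - k^3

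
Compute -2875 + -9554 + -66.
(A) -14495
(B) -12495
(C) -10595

First: -2875 + -9554 = -12429
Then: -12429 + -66 = -12495
B) -12495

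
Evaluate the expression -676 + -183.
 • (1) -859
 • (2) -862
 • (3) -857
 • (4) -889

-676 + -183 = -859
1) -859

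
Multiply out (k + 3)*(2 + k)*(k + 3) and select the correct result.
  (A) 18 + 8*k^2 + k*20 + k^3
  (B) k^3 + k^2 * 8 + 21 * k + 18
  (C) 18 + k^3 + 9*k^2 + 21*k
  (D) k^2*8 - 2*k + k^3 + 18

Expanding (k + 3)*(2 + k)*(k + 3):
= k^3 + k^2 * 8 + 21 * k + 18
B) k^3 + k^2 * 8 + 21 * k + 18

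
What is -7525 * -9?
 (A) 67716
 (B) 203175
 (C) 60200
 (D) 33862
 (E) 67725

-7525 * -9 = 67725
E) 67725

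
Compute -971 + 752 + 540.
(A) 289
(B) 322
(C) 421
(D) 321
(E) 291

First: -971 + 752 = -219
Then: -219 + 540 = 321
D) 321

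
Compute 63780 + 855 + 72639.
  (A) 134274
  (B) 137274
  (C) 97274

First: 63780 + 855 = 64635
Then: 64635 + 72639 = 137274
B) 137274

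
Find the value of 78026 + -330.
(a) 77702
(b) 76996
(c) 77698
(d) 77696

78026 + -330 = 77696
d) 77696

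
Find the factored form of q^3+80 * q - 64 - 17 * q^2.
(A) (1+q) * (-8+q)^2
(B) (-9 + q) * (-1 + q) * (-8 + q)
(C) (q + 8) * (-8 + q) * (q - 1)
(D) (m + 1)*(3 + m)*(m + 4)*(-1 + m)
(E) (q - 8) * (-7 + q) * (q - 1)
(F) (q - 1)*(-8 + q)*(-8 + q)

We need to factor q^3+80 * q - 64 - 17 * q^2.
The factored form is (q - 1)*(-8 + q)*(-8 + q).
F) (q - 1)*(-8 + q)*(-8 + q)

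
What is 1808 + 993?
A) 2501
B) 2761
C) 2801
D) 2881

1808 + 993 = 2801
C) 2801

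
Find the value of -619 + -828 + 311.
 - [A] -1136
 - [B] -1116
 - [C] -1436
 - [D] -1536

First: -619 + -828 = -1447
Then: -1447 + 311 = -1136
A) -1136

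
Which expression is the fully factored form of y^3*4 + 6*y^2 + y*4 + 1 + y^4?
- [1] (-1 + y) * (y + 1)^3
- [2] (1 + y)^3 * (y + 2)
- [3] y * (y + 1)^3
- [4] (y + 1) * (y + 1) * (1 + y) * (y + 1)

We need to factor y^3*4 + 6*y^2 + y*4 + 1 + y^4.
The factored form is (y + 1) * (y + 1) * (1 + y) * (y + 1).
4) (y + 1) * (y + 1) * (1 + y) * (y + 1)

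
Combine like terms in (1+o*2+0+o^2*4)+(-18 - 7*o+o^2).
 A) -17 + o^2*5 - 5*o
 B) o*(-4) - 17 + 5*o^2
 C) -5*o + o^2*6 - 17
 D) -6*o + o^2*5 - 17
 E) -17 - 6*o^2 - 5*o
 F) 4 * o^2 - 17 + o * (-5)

Adding the polynomials and combining like terms:
(1 + o*2 + 0 + o^2*4) + (-18 - 7*o + o^2)
= -17 + o^2*5 - 5*o
A) -17 + o^2*5 - 5*o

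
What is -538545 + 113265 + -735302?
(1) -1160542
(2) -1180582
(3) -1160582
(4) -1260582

First: -538545 + 113265 = -425280
Then: -425280 + -735302 = -1160582
3) -1160582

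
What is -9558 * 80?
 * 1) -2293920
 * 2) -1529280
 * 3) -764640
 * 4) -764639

-9558 * 80 = -764640
3) -764640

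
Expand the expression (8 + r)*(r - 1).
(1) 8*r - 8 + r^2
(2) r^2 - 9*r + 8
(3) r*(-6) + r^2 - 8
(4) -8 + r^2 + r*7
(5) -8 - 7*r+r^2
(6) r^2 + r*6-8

Expanding (8 + r)*(r - 1):
= -8 + r^2 + r*7
4) -8 + r^2 + r*7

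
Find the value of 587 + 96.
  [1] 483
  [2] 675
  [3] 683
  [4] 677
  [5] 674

587 + 96 = 683
3) 683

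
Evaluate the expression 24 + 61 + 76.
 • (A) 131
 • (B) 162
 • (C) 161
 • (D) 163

First: 24 + 61 = 85
Then: 85 + 76 = 161
C) 161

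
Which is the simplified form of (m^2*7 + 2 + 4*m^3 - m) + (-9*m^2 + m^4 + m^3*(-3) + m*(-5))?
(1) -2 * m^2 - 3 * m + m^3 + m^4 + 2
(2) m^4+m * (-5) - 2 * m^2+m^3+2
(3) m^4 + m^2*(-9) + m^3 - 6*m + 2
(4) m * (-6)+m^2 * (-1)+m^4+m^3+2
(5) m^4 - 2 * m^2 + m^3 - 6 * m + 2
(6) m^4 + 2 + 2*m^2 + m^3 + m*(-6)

Adding the polynomials and combining like terms:
(m^2*7 + 2 + 4*m^3 - m) + (-9*m^2 + m^4 + m^3*(-3) + m*(-5))
= m^4 - 2 * m^2 + m^3 - 6 * m + 2
5) m^4 - 2 * m^2 + m^3 - 6 * m + 2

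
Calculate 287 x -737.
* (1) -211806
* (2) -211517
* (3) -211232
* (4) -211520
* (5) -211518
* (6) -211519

287 * -737 = -211519
6) -211519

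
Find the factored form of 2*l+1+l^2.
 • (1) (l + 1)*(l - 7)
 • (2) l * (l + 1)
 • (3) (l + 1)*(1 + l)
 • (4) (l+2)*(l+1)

We need to factor 2*l+1+l^2.
The factored form is (l + 1)*(1 + l).
3) (l + 1)*(1 + l)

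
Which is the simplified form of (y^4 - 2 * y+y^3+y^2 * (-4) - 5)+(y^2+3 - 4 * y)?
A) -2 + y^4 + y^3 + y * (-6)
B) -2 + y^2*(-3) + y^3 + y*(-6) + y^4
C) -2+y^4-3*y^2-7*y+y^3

Adding the polynomials and combining like terms:
(y^4 - 2*y + y^3 + y^2*(-4) - 5) + (y^2 + 3 - 4*y)
= -2 + y^2*(-3) + y^3 + y*(-6) + y^4
B) -2 + y^2*(-3) + y^3 + y*(-6) + y^4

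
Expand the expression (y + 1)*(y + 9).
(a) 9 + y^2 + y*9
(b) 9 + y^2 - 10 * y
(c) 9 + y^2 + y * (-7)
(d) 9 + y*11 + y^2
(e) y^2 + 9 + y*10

Expanding (y + 1)*(y + 9):
= y^2 + 9 + y*10
e) y^2 + 9 + y*10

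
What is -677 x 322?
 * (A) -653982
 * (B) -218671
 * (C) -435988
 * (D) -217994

-677 * 322 = -217994
D) -217994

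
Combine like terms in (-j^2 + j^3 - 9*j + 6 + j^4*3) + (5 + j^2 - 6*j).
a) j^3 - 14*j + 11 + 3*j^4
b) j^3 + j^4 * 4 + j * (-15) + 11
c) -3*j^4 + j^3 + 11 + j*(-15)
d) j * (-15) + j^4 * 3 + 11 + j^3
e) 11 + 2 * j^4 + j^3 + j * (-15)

Adding the polynomials and combining like terms:
(-j^2 + j^3 - 9*j + 6 + j^4*3) + (5 + j^2 - 6*j)
= j * (-15) + j^4 * 3 + 11 + j^3
d) j * (-15) + j^4 * 3 + 11 + j^3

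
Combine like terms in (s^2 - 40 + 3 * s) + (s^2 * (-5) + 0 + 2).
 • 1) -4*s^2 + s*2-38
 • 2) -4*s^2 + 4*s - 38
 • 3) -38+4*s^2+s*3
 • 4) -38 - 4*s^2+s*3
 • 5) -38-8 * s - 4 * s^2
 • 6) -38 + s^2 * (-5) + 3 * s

Adding the polynomials and combining like terms:
(s^2 - 40 + 3*s) + (s^2*(-5) + 0 + 2)
= -38 - 4*s^2+s*3
4) -38 - 4*s^2+s*3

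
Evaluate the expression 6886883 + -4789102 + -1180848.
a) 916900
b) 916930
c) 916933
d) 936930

First: 6886883 + -4789102 = 2097781
Then: 2097781 + -1180848 = 916933
c) 916933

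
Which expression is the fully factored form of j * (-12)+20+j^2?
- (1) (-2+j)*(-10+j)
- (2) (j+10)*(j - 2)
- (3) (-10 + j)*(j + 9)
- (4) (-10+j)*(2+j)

We need to factor j * (-12)+20+j^2.
The factored form is (-2+j)*(-10+j).
1) (-2+j)*(-10+j)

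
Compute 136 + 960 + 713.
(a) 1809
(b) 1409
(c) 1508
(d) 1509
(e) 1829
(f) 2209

First: 136 + 960 = 1096
Then: 1096 + 713 = 1809
a) 1809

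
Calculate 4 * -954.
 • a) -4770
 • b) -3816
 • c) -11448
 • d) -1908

4 * -954 = -3816
b) -3816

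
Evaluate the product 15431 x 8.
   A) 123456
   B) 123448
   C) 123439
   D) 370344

15431 * 8 = 123448
B) 123448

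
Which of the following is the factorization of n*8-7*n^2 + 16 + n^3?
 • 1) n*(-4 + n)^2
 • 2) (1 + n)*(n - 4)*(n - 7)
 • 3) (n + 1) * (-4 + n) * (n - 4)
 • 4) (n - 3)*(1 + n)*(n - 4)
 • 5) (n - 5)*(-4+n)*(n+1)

We need to factor n*8-7*n^2 + 16 + n^3.
The factored form is (n + 1) * (-4 + n) * (n - 4).
3) (n + 1) * (-4 + n) * (n - 4)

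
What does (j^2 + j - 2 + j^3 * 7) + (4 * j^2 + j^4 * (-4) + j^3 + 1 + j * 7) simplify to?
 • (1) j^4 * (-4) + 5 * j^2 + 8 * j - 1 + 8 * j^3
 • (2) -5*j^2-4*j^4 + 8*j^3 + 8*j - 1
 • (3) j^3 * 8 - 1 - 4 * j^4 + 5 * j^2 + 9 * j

Adding the polynomials and combining like terms:
(j^2 + j - 2 + j^3*7) + (4*j^2 + j^4*(-4) + j^3 + 1 + j*7)
= j^4 * (-4) + 5 * j^2 + 8 * j - 1 + 8 * j^3
1) j^4 * (-4) + 5 * j^2 + 8 * j - 1 + 8 * j^3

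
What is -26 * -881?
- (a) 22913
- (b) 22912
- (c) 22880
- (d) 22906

-26 * -881 = 22906
d) 22906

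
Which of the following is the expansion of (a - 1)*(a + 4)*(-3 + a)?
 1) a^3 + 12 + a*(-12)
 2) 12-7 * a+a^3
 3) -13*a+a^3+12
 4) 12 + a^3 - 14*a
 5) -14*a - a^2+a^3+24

Expanding (a - 1)*(a + 4)*(-3 + a):
= -13*a+a^3+12
3) -13*a+a^3+12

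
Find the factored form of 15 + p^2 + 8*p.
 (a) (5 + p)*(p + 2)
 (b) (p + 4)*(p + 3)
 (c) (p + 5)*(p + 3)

We need to factor 15 + p^2 + 8*p.
The factored form is (p + 5)*(p + 3).
c) (p + 5)*(p + 3)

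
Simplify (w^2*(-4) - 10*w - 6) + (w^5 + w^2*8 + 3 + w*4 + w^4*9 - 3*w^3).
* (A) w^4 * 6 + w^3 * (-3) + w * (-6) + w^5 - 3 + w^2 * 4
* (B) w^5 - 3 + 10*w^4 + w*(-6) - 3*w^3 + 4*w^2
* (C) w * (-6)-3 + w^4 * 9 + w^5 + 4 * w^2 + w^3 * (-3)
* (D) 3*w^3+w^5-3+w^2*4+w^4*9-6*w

Adding the polynomials and combining like terms:
(w^2*(-4) - 10*w - 6) + (w^5 + w^2*8 + 3 + w*4 + w^4*9 - 3*w^3)
= w * (-6)-3 + w^4 * 9 + w^5 + 4 * w^2 + w^3 * (-3)
C) w * (-6)-3 + w^4 * 9 + w^5 + 4 * w^2 + w^3 * (-3)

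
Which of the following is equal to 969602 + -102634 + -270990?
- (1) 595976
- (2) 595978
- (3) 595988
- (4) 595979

First: 969602 + -102634 = 866968
Then: 866968 + -270990 = 595978
2) 595978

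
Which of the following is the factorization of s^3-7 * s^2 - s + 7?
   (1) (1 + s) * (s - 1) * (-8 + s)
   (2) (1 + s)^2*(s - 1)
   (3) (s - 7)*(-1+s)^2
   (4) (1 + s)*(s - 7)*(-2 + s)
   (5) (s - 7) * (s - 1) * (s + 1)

We need to factor s^3-7 * s^2 - s + 7.
The factored form is (s - 7) * (s - 1) * (s + 1).
5) (s - 7) * (s - 1) * (s + 1)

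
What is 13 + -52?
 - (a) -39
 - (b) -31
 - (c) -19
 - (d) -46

13 + -52 = -39
a) -39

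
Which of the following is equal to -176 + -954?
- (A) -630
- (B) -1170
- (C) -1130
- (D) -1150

-176 + -954 = -1130
C) -1130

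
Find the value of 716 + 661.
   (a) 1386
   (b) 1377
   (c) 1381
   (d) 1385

716 + 661 = 1377
b) 1377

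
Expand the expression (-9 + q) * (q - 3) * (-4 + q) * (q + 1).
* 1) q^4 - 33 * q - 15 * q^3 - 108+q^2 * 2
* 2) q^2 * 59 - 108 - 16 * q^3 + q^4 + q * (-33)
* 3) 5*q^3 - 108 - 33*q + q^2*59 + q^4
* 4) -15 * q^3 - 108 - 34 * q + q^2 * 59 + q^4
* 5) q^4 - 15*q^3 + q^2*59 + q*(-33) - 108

Expanding (-9 + q) * (q - 3) * (-4 + q) * (q + 1):
= q^4 - 15*q^3 + q^2*59 + q*(-33) - 108
5) q^4 - 15*q^3 + q^2*59 + q*(-33) - 108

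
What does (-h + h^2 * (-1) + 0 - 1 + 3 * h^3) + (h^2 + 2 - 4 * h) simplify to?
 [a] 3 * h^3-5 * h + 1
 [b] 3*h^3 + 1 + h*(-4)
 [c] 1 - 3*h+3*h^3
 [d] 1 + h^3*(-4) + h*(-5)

Adding the polynomials and combining like terms:
(-h + h^2*(-1) + 0 - 1 + 3*h^3) + (h^2 + 2 - 4*h)
= 3 * h^3-5 * h + 1
a) 3 * h^3-5 * h + 1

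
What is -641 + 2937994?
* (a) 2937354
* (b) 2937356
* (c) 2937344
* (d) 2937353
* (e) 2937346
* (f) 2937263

-641 + 2937994 = 2937353
d) 2937353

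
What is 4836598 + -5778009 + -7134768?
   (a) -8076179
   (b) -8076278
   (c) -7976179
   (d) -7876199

First: 4836598 + -5778009 = -941411
Then: -941411 + -7134768 = -8076179
a) -8076179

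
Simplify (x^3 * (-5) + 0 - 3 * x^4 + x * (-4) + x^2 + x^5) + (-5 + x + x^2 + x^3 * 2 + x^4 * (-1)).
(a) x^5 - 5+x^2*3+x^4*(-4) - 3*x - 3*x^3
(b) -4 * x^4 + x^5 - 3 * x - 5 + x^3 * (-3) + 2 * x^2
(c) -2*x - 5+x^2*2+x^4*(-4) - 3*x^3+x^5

Adding the polynomials and combining like terms:
(x^3*(-5) + 0 - 3*x^4 + x*(-4) + x^2 + x^5) + (-5 + x + x^2 + x^3*2 + x^4*(-1))
= -4 * x^4 + x^5 - 3 * x - 5 + x^3 * (-3) + 2 * x^2
b) -4 * x^4 + x^5 - 3 * x - 5 + x^3 * (-3) + 2 * x^2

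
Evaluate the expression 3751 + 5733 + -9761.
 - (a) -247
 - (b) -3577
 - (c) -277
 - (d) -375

First: 3751 + 5733 = 9484
Then: 9484 + -9761 = -277
c) -277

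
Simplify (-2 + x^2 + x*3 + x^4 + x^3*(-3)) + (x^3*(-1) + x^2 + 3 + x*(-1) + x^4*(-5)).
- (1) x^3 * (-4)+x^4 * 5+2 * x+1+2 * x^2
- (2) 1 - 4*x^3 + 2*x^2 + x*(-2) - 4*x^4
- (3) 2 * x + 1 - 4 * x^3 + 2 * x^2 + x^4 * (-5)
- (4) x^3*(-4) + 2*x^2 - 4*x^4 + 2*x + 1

Adding the polynomials and combining like terms:
(-2 + x^2 + x*3 + x^4 + x^3*(-3)) + (x^3*(-1) + x^2 + 3 + x*(-1) + x^4*(-5))
= x^3*(-4) + 2*x^2 - 4*x^4 + 2*x + 1
4) x^3*(-4) + 2*x^2 - 4*x^4 + 2*x + 1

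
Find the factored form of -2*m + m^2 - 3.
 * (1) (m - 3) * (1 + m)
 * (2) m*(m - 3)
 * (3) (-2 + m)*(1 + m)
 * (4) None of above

We need to factor -2*m + m^2 - 3.
The factored form is (m - 3) * (1 + m).
1) (m - 3) * (1 + m)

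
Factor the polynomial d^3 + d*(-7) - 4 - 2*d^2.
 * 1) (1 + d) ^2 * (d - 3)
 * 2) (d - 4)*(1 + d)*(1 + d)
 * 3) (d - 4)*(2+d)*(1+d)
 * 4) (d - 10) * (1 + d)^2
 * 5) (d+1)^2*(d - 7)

We need to factor d^3 + d*(-7) - 4 - 2*d^2.
The factored form is (d - 4)*(1 + d)*(1 + d).
2) (d - 4)*(1 + d)*(1 + d)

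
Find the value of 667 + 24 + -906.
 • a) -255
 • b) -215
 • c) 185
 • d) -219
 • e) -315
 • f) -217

First: 667 + 24 = 691
Then: 691 + -906 = -215
b) -215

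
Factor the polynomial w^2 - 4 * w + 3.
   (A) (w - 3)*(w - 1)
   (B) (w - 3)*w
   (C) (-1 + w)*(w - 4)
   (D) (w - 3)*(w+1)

We need to factor w^2 - 4 * w + 3.
The factored form is (w - 3)*(w - 1).
A) (w - 3)*(w - 1)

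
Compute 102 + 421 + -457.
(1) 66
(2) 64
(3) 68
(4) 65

First: 102 + 421 = 523
Then: 523 + -457 = 66
1) 66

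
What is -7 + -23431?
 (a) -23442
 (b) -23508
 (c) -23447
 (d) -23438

-7 + -23431 = -23438
d) -23438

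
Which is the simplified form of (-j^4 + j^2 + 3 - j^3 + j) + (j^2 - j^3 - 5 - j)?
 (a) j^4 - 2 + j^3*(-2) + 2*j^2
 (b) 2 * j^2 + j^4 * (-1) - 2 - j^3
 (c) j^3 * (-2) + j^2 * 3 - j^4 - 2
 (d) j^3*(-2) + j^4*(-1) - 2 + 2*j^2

Adding the polynomials and combining like terms:
(-j^4 + j^2 + 3 - j^3 + j) + (j^2 - j^3 - 5 - j)
= j^3*(-2) + j^4*(-1) - 2 + 2*j^2
d) j^3*(-2) + j^4*(-1) - 2 + 2*j^2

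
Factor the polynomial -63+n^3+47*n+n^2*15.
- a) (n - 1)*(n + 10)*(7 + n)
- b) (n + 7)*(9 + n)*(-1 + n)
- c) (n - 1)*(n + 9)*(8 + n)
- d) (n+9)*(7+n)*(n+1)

We need to factor -63+n^3+47*n+n^2*15.
The factored form is (n + 7)*(9 + n)*(-1 + n).
b) (n + 7)*(9 + n)*(-1 + n)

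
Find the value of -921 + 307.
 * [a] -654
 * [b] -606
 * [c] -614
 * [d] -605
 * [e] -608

-921 + 307 = -614
c) -614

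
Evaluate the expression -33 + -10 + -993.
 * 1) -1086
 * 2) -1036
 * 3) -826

First: -33 + -10 = -43
Then: -43 + -993 = -1036
2) -1036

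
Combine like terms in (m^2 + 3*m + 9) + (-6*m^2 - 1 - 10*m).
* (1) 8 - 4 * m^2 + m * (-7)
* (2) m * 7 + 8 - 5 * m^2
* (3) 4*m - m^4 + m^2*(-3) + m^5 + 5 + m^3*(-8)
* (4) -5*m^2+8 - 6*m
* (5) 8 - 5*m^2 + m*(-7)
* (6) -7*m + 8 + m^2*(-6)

Adding the polynomials and combining like terms:
(m^2 + 3*m + 9) + (-6*m^2 - 1 - 10*m)
= 8 - 5*m^2 + m*(-7)
5) 8 - 5*m^2 + m*(-7)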